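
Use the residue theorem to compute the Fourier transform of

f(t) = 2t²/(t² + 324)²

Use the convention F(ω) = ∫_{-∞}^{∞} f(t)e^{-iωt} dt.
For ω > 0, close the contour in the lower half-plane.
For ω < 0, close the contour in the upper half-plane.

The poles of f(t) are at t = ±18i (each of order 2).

Let g(z) = f(z)e^{-iωz}; for large |z| the factor e^{-iωz} decays in the lower half-plane when ω > 0 and in the upper half-plane when ω < 0.

Case ω > 0 (lower half-plane, clockwise contour ⇒ F(ω) = -2πi·ΣRes):
  Res_{z = - 18 i} g(z) = \frac{i \left(1 - 18 \omega\right) e^{- 18 \omega}}{36} (pole of order 2)
  F(ω) = -2πi·ΣRes = \frac{\pi \left(1 - 18 \omega\right) e^{- 18 \omega}}{18}

Case ω < 0 (upper half-plane, counterclockwise contour ⇒ F(ω) = +2πi·ΣRes):
  Res_{z = 18 i} g(z) = \frac{i \left(- 18 \omega - 1\right) e^{18 \omega}}{36} (pole of order 2)
  F(ω) = 2πi·ΣRes = \frac{\pi \left(18 \omega + 1\right) e^{18 \omega}}{18}

Both cases combine into a single formula in |ω|:

F(ω) = \frac{\pi \left(1 - 18 \left|{\omega}\right|\right) e^{- 18 \left|{\omega}\right|}}{18}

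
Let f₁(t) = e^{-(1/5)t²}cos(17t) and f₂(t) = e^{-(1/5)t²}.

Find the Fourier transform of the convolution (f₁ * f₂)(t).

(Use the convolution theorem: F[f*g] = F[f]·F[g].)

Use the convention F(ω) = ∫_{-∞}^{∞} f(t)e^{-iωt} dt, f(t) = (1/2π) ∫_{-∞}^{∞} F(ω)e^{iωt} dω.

F[f₁*f₂](ω) = \frac{5 \pi \left(e^{85 \omega} + 1\right) e^{- \frac{5 \omega^{2}}{2} - \frac{85 \omega}{2} - \frac{1445}{4}}}{2}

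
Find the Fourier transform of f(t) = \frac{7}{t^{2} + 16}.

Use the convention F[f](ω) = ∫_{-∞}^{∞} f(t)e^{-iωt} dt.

F(ω) = \frac{7 \pi e^{- 4 \left|{\omega}\right|}}{4}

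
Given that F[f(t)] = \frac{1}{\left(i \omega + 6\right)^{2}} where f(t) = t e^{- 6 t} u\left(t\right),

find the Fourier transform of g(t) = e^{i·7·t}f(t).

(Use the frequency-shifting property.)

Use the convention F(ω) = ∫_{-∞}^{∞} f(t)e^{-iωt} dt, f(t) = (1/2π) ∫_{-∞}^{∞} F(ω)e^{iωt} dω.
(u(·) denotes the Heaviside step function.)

F[g](ω) = \frac{1}{\left(i \left(\omega - 7\right) + 6\right)^{2}}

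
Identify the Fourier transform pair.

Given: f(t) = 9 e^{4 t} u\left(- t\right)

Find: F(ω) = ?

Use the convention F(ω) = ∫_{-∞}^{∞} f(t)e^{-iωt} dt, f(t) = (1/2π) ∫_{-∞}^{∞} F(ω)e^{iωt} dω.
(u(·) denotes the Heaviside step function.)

F(ω) = - \frac{9}{i \omega - 4}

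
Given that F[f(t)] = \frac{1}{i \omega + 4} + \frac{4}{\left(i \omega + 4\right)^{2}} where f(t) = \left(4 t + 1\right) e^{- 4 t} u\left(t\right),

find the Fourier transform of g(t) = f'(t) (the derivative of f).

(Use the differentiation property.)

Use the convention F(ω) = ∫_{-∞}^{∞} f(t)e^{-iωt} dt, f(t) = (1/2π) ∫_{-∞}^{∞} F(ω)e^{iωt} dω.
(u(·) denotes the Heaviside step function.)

F[g](ω) = \frac{\omega \left(\omega - 8 i\right)}{\omega^{2} - 8 i \omega - 16}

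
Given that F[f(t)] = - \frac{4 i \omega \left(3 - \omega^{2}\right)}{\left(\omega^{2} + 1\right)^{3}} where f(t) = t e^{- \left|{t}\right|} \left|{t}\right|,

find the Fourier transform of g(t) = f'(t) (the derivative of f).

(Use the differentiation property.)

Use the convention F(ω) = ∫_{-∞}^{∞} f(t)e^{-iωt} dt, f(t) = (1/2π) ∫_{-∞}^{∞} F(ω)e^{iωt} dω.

F[g](ω) = \frac{4 \omega^{2} \left(3 - \omega^{2}\right)}{\left(\omega^{2} + 1\right)^{3}}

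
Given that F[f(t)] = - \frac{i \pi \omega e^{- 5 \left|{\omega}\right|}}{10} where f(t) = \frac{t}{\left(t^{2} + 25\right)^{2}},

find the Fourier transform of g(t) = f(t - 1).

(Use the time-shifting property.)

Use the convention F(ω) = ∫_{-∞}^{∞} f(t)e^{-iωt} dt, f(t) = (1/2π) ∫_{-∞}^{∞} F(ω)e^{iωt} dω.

F[g](ω) = - \frac{i \pi \omega e^{- i \omega - 5 \left|{\omega}\right|}}{10}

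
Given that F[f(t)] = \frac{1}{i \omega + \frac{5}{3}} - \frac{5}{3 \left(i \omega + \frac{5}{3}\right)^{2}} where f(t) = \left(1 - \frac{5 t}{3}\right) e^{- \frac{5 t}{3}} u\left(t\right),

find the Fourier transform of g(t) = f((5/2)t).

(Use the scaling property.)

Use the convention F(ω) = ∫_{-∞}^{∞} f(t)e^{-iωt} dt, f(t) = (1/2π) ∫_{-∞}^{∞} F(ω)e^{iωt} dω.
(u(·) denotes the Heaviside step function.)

F[g](ω) = \frac{36 i \omega}{- 36 \omega^{2} + 300 i \omega + 625}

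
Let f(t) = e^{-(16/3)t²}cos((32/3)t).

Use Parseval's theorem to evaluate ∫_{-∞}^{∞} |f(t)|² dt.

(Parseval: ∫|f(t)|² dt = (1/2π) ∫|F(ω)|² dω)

∫|f(t)|² dt = \frac{\sqrt{6} \sqrt{\pi} \left(1 + e^{\frac{32}{3}}\right)}{16 e^{\frac{32}{3}}}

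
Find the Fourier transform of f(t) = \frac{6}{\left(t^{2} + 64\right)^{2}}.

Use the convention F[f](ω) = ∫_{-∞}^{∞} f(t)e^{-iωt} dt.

F(ω) = \frac{3 \pi \left(8 \left|{\omega}\right| + 1\right) e^{- 8 \left|{\omega}\right|}}{512}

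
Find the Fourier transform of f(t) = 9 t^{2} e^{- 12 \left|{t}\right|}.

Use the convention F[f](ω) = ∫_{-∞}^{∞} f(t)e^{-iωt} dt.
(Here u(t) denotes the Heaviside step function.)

F(ω) = \frac{1296 \left(48 - \omega^{2}\right)}{\left(\omega^{2} + 144\right)^{3}}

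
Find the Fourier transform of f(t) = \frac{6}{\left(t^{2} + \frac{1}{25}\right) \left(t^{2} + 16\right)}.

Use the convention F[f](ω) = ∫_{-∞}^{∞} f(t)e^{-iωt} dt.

F(ω) = - \frac{25 \pi e^{- 4 \left|{\omega}\right|}}{266} + \frac{250 \pi e^{- \frac{\left|{\omega}\right|}{5}}}{133}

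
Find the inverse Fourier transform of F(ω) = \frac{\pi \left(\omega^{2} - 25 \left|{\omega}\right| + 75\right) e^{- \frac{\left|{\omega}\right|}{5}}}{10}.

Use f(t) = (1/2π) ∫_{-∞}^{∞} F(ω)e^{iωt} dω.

f(t) = \frac{4 t^{4}}{\left(t^{2} + \frac{1}{25}\right)^{3}}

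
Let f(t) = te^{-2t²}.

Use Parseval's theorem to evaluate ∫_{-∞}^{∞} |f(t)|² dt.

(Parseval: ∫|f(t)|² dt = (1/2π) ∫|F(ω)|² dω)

∫|f(t)|² dt = \frac{\sqrt{\pi}}{16}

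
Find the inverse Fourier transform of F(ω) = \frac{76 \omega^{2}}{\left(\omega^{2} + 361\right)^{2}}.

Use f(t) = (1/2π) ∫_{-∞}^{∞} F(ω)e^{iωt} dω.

f(t) = \left(1 - 19 \left|{t}\right|\right) e^{- 19 \left|{t}\right|}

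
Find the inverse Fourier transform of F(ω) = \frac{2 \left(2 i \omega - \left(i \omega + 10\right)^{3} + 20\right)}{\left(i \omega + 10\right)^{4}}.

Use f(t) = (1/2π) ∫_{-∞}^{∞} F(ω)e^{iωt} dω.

f(t) = 2 \left(t^{2} - 1\right) e^{- 10 t} u\left(t\right)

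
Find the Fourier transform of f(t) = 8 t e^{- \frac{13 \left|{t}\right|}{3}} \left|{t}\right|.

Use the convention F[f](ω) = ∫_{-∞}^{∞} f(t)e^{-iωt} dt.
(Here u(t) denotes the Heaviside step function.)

F(ω) = \frac{7776 i \omega \left(3 \omega^{2} - 169\right)}{\left(9 \omega^{2} + 169\right)^{3}}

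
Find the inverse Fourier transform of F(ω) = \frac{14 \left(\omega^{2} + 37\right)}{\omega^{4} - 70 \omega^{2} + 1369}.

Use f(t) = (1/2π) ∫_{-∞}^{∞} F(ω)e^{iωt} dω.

f(t) = 7 e^{- \left|{t}\right|} \cos{\left(6 \left|{t}\right| \right)}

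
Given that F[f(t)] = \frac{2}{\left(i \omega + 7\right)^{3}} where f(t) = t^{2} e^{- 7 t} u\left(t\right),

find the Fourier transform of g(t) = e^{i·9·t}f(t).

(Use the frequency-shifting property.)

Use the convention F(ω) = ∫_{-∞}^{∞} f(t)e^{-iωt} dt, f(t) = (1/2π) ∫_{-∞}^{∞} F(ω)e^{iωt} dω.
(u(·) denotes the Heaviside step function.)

F[g](ω) = \frac{2}{\left(i \left(\omega - 9\right) + 7\right)^{3}}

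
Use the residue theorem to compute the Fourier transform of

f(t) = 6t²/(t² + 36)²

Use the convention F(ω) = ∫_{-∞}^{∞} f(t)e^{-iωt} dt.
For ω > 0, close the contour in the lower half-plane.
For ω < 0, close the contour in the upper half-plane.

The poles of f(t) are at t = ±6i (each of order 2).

Let g(z) = f(z)e^{-iωz}; for large |z| the factor e^{-iωz} decays in the lower half-plane when ω > 0 and in the upper half-plane when ω < 0.

Case ω > 0 (lower half-plane, clockwise contour ⇒ F(ω) = -2πi·ΣRes):
  Res_{z = - 6 i} g(z) = \frac{i \left(1 - 6 \omega\right) e^{- 6 \omega}}{4} (pole of order 2)
  F(ω) = -2πi·ΣRes = \frac{\pi \left(1 - 6 \omega\right) e^{- 6 \omega}}{2}

Case ω < 0 (upper half-plane, counterclockwise contour ⇒ F(ω) = +2πi·ΣRes):
  Res_{z = 6 i} g(z) = \frac{i \left(- 6 \omega - 1\right) e^{6 \omega}}{4} (pole of order 2)
  F(ω) = 2πi·ΣRes = \frac{\pi \left(6 \omega + 1\right) e^{6 \omega}}{2}

Both cases combine into a single formula in |ω|:

F(ω) = \frac{\pi \left(1 - 6 \left|{\omega}\right|\right) e^{- 6 \left|{\omega}\right|}}{2}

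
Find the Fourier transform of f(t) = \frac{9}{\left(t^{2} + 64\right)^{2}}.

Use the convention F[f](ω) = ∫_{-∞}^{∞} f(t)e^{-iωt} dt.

F(ω) = \frac{9 \pi \left(8 \left|{\omega}\right| + 1\right) e^{- 8 \left|{\omega}\right|}}{1024}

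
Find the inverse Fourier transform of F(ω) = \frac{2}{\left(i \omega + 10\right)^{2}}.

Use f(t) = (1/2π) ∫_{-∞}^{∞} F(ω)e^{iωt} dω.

f(t) = 2 t e^{- 10 t} u\left(t\right)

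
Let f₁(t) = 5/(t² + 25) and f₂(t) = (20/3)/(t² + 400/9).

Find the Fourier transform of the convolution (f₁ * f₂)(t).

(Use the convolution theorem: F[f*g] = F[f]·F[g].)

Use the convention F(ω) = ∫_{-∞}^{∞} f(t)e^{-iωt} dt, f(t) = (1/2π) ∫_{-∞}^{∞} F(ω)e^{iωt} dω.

F[f₁*f₂](ω) = \pi^{2} e^{- \frac{35 \left|{\omega}\right|}{3}}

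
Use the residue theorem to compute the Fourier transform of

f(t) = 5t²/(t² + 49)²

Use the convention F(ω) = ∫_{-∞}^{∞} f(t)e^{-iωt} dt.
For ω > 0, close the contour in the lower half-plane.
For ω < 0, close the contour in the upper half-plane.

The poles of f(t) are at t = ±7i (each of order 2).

Let g(z) = f(z)e^{-iωz}; for large |z| the factor e^{-iωz} decays in the lower half-plane when ω > 0 and in the upper half-plane when ω < 0.

Case ω > 0 (lower half-plane, clockwise contour ⇒ F(ω) = -2πi·ΣRes):
  Res_{z = - 7 i} g(z) = \frac{5 i \left(1 - 7 \omega\right) e^{- 7 \omega}}{28} (pole of order 2)
  F(ω) = -2πi·ΣRes = \frac{5 \pi \left(1 - 7 \omega\right) e^{- 7 \omega}}{14}

Case ω < 0 (upper half-plane, counterclockwise contour ⇒ F(ω) = +2πi·ΣRes):
  Res_{z = 7 i} g(z) = \frac{5 i \left(- 7 \omega - 1\right) e^{7 \omega}}{28} (pole of order 2)
  F(ω) = 2πi·ΣRes = \frac{5 \pi \left(7 \omega + 1\right) e^{7 \omega}}{14}

Both cases combine into a single formula in |ω|:

F(ω) = \frac{5 \pi \left(1 - 7 \left|{\omega}\right|\right) e^{- 7 \left|{\omega}\right|}}{14}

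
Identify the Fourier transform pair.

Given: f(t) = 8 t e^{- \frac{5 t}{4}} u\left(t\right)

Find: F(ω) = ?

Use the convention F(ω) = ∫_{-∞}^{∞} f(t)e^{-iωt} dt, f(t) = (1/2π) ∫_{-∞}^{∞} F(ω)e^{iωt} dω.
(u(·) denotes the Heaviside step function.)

F(ω) = \frac{128}{\left(4 i \omega + 5\right)^{2}}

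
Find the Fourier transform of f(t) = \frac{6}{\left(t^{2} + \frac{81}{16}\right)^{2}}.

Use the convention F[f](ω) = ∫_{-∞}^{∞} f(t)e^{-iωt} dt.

F(ω) = \frac{16 \pi \left(9 \left|{\omega}\right| + 4\right) e^{- \frac{9 \left|{\omega}\right|}{4}}}{243}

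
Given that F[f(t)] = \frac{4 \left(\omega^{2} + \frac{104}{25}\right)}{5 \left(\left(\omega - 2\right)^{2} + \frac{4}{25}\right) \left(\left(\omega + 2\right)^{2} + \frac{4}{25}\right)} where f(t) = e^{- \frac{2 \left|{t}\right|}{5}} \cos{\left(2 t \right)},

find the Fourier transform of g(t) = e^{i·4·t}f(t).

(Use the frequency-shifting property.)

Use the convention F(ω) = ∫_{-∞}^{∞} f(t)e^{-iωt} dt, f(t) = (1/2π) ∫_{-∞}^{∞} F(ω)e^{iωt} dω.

F[g](ω) = \frac{20 \left(25 \left(\omega - 4\right)^{2} + 104\right)}{\left(25 \left(\omega - 6\right)^{2} + 4\right) \left(25 \left(\omega - 2\right)^{2} + 4\right)}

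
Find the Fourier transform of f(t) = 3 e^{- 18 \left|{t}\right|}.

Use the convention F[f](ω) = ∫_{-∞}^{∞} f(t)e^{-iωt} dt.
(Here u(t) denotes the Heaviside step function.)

F(ω) = \frac{108}{\omega^{2} + 324}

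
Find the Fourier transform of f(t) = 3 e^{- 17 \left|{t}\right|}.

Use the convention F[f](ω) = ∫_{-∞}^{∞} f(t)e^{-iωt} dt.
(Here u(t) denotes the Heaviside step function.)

F(ω) = \frac{102}{\omega^{2} + 289}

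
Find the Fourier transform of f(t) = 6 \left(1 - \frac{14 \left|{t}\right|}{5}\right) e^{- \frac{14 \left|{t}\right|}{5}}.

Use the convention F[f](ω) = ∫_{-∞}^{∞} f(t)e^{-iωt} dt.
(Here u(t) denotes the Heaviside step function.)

F(ω) = \frac{42000 \omega^{2}}{\left(25 \omega^{2} + 196\right)^{2}}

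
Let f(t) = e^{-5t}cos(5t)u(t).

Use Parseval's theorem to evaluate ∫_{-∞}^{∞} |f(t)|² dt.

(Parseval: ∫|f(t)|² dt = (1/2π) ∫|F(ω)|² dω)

∫|f(t)|² dt = \frac{3}{40}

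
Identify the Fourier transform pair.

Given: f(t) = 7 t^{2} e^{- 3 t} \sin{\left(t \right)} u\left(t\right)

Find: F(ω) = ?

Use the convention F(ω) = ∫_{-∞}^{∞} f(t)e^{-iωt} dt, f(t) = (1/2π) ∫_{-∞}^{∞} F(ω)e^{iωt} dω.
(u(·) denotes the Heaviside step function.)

F(ω) = \frac{14 \left(3 \left(i \omega + 3\right)^{2} - 1\right)}{\left(\left(i \omega + 3\right)^{2} + 1\right)^{3}}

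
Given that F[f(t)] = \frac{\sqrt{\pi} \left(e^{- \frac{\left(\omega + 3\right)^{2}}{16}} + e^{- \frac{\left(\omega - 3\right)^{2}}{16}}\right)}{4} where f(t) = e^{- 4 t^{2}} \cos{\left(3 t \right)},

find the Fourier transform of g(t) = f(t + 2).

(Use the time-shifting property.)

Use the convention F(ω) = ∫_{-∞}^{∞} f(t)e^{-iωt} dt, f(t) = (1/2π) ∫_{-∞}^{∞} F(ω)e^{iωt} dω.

F[g](ω) = \frac{\sqrt{\pi} \left(e^{\frac{3 \omega}{4}} + 1\right) e^{- \frac{\omega^{2}}{16} - \frac{3 \omega}{8} + 2 i \omega - \frac{9}{16}}}{4}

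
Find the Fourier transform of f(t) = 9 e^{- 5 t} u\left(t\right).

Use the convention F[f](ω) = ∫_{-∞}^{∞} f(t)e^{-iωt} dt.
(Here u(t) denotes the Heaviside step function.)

F(ω) = \frac{9}{i \omega + 5}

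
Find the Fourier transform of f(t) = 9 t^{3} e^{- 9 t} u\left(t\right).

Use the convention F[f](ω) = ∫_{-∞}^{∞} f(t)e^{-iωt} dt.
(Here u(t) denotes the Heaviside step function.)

F(ω) = \frac{54}{\left(i \omega + 9\right)^{4}}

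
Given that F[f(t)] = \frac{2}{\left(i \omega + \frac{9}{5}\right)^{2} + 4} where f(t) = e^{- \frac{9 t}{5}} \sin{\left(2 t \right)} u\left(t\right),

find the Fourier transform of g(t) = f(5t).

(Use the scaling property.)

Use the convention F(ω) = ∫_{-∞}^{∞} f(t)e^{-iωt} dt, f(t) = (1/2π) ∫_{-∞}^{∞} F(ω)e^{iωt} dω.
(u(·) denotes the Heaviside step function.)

F[g](ω) = \frac{10}{\left(i \omega + 9\right)^{2} + 100}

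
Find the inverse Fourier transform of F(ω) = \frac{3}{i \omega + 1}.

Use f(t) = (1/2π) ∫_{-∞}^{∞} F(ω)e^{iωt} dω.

f(t) = 3 e^{- t} u\left(t\right)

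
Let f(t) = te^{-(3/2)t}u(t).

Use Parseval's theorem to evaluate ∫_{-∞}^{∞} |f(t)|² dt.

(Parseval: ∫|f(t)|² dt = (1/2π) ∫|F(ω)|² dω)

∫|f(t)|² dt = \frac{2}{27}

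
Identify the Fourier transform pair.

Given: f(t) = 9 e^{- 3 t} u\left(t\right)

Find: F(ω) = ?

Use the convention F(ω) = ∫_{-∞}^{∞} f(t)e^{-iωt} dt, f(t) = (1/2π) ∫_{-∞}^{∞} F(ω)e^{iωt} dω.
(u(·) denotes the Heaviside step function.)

F(ω) = \frac{9}{i \omega + 3}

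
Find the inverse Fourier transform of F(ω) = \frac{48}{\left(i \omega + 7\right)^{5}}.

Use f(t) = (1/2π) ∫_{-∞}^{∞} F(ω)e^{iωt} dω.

f(t) = 2 t^{4} e^{- 7 t} u\left(t\right)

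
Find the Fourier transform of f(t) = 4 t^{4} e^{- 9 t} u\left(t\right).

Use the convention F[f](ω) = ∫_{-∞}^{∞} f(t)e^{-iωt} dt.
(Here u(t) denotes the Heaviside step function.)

F(ω) = \frac{96}{\left(i \omega + 9\right)^{5}}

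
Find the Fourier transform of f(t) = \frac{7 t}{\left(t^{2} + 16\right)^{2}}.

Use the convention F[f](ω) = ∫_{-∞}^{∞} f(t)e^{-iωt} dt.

F(ω) = - \frac{7 i \pi \omega e^{- 4 \left|{\omega}\right|}}{8}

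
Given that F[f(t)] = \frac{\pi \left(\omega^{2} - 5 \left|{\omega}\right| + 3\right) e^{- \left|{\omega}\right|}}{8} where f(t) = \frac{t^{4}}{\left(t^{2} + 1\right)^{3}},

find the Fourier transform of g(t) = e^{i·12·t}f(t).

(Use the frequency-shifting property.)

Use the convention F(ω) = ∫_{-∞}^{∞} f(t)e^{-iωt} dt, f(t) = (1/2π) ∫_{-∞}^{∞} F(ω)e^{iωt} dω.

F[g](ω) = \frac{\pi \left(\left(\omega - 12\right)^{2} - 5 \left|{\omega - 12}\right| + 3\right) e^{- \left|{\omega - 12}\right|}}{8}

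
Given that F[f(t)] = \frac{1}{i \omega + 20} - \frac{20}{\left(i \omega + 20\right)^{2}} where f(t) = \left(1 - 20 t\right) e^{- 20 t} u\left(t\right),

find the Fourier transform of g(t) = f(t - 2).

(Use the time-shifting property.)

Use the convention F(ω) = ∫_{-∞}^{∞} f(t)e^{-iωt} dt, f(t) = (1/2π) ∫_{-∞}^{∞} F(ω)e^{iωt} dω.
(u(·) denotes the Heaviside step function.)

F[g](ω) = \frac{i \omega e^{- 2 i \omega}}{- \omega^{2} + 40 i \omega + 400}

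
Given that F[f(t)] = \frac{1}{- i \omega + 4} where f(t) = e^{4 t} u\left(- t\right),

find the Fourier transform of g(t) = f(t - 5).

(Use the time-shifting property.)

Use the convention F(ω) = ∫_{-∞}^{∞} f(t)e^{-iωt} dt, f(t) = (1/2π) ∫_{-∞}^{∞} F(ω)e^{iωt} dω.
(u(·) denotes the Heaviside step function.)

F[g](ω) = \frac{i e^{- 5 i \omega}}{\omega + 4 i}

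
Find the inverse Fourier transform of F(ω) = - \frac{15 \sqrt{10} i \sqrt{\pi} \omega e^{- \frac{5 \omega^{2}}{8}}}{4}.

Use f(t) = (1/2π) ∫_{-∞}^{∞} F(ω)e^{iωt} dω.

f(t) = 6 t e^{- \frac{2 t^{2}}{5}}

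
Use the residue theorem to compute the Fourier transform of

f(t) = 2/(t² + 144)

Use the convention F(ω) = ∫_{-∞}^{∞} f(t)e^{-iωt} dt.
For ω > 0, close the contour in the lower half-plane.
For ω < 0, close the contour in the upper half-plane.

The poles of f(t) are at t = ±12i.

Let g(z) = f(z)e^{-iωz}; for large |z| the factor e^{-iωz} decays in the lower half-plane when ω > 0 and in the upper half-plane when ω < 0.

Case ω > 0 (lower half-plane, clockwise contour ⇒ F(ω) = -2πi·ΣRes):
  Res_{z = - 12 i} g(z) = \frac{i e^{- 12 \omega}}{12}
  F(ω) = -2πi·ΣRes = \frac{\pi e^{- 12 \omega}}{6}

Case ω < 0 (upper half-plane, counterclockwise contour ⇒ F(ω) = +2πi·ΣRes):
  Res_{z = 12 i} g(z) = - \frac{i e^{12 \omega}}{12}
  F(ω) = 2πi·ΣRes = \frac{\pi e^{12 \omega}}{6}

Both cases combine into a single formula in |ω|:

F(ω) = \frac{\pi e^{- 12 \left|{\omega}\right|}}{6}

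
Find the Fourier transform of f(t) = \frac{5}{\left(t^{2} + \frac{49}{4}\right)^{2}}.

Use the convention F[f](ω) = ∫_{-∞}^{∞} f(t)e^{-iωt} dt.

F(ω) = \frac{10 \pi \left(7 \left|{\omega}\right| + 2\right) e^{- \frac{7 \left|{\omega}\right|}{2}}}{343}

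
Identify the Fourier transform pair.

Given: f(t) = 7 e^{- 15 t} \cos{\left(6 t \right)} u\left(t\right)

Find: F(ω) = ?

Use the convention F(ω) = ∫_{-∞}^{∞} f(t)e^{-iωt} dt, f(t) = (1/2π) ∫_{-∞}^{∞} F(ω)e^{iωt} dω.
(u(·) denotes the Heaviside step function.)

F(ω) = \frac{7 \left(i \omega + 15\right)}{\left(i \omega + 15\right)^{2} + 36}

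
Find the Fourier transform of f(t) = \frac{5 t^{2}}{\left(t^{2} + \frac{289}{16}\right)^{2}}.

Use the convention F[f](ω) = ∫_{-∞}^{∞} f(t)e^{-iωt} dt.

F(ω) = \frac{5 \pi \left(4 - 17 \left|{\omega}\right|\right) e^{- \frac{17 \left|{\omega}\right|}{4}}}{34}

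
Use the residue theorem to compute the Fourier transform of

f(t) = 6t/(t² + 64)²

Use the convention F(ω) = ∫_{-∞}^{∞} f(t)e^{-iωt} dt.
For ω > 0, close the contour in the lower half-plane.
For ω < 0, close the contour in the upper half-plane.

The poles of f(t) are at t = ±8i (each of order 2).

Let g(z) = f(z)e^{-iωz}; for large |z| the factor e^{-iωz} decays in the lower half-plane when ω > 0 and in the upper half-plane when ω < 0.

Case ω > 0 (lower half-plane, clockwise contour ⇒ F(ω) = -2πi·ΣRes):
  Res_{z = - 8 i} g(z) = \frac{3 \omega e^{- 8 \omega}}{16} (pole of order 2)
  F(ω) = -2πi·ΣRes = - \frac{3 i \pi \omega e^{- 8 \omega}}{8}

Case ω < 0 (upper half-plane, counterclockwise contour ⇒ F(ω) = +2πi·ΣRes):
  Res_{z = 8 i} g(z) = - \frac{3 \omega e^{8 \omega}}{16} (pole of order 2)
  F(ω) = 2πi·ΣRes = - \frac{3 i \pi \omega e^{8 \omega}}{8}

Both cases combine into a single formula in |ω|:

F(ω) = - \frac{3 i \pi \omega e^{- 8 \left|{\omega}\right|}}{8}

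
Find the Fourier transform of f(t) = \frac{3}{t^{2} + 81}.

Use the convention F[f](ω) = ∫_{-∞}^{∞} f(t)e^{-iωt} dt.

F(ω) = \frac{\pi e^{- 9 \left|{\omega}\right|}}{3}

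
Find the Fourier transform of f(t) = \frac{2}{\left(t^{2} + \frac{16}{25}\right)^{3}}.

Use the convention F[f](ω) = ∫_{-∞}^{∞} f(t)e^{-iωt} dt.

F(ω) = \frac{125 \pi \left(16 \omega^{2} + 60 \left|{\omega}\right| + 75\right) e^{- \frac{4 \left|{\omega}\right|}{5}}}{4096}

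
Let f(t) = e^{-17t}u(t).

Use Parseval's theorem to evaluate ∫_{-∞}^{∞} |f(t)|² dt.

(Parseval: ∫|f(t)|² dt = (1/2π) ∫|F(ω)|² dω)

∫|f(t)|² dt = \frac{1}{34}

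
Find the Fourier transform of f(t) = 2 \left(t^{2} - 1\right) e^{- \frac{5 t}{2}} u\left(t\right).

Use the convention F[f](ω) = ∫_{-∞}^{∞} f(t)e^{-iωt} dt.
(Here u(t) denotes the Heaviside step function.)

F(ω) = \frac{4 \left(16 i \omega - \left(2 i \omega + 5\right)^{3} + 40\right)}{\left(2 i \omega + 5\right)^{4}}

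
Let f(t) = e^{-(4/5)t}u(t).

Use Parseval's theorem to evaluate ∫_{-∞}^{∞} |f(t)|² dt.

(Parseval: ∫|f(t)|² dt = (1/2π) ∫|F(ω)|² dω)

∫|f(t)|² dt = \frac{5}{8}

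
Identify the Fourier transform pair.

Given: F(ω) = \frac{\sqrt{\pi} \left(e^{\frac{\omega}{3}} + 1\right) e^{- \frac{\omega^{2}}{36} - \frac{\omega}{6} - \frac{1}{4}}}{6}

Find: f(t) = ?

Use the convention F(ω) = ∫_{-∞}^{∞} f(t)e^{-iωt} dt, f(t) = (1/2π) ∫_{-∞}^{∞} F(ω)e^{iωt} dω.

f(t) = e^{- 9 t^{2}} \cos{\left(3 t \right)}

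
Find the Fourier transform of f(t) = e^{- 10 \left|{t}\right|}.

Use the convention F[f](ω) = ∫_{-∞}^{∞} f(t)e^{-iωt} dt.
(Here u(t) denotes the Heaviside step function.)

F(ω) = \frac{20}{\omega^{2} + 100}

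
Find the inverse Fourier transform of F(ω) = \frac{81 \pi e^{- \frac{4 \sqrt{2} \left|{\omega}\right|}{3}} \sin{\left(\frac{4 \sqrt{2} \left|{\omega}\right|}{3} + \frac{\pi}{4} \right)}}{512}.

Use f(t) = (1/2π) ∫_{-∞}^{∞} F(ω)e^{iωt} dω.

f(t) = \frac{3}{t^{4} + \frac{4096}{81}}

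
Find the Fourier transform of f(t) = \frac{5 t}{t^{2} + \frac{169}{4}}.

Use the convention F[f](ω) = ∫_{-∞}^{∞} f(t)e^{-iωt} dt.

F(ω) = - 5 i \pi e^{- \frac{13 \left|{\omega}\right|}{2}} \operatorname{sign}{\left(\omega \right)}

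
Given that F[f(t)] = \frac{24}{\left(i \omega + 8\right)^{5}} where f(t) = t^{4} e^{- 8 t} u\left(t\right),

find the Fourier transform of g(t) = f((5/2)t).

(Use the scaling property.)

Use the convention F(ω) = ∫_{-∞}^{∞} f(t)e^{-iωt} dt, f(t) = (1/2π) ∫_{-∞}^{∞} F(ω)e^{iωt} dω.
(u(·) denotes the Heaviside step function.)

F[g](ω) = \frac{1875}{2 \left(i \omega + 20\right)^{5}}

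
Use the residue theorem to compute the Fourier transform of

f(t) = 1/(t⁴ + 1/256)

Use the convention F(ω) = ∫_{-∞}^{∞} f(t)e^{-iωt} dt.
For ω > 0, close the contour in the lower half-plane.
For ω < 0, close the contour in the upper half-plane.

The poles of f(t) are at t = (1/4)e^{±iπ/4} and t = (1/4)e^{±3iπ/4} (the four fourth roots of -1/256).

Let g(z) = f(z)e^{-iωz}; for large |z| the factor e^{-iωz} decays in the lower half-plane when ω > 0 and in the upper half-plane when ω < 0.

Case ω > 0 (lower half-plane, clockwise contour ⇒ F(ω) = -2πi·ΣRes):
  Res_{z = - \frac{\sqrt{2}}{8} - \frac{\sqrt{2} i}{8}} g(z) = \sqrt{2} \left(8 + 8 i\right) e^{\frac{\sqrt{2} \omega \left(-1 + i\right)}{8}}
  Res_{z = \frac{\sqrt{2}}{8} - \frac{\sqrt{2} i}{8}} g(z) = \sqrt{2} \left(-8 + 8 i\right) e^{- \frac{\sqrt{2} \omega \left(1 + i\right)}{8}}
  F(ω) = -2πi·ΣRes = 16 \sqrt{2} \pi \left(\left(1 - i\right) e^{\frac{\sqrt{2} i \omega}{4}} + 1 + i\right) e^{- \frac{\sqrt{2} \omega \left(1 + i\right)}{8}} = 64 \pi e^{- \frac{\sqrt{2} \omega}{8}} \sin{\left(\frac{\sqrt{2} \omega}{8} + \frac{\pi}{4} \right)}

Case ω < 0 (upper half-plane, counterclockwise contour ⇒ F(ω) = +2πi·ΣRes):
  Res_{z = \frac{\sqrt{2}}{8} + \frac{\sqrt{2} i}{8}} g(z) = \sqrt{2} \left(-8 - 8 i\right) e^{\frac{\sqrt{2} \omega \left(1 - i\right)}{8}}
  Res_{z = - \frac{\sqrt{2}}{8} + \frac{\sqrt{2} i}{8}} g(z) = \sqrt{2} \left(8 - 8 i\right) e^{\frac{\sqrt{2} \omega \left(1 + i\right)}{8}}
  F(ω) = 2πi·ΣRes = - 16 \sqrt{2} i \pi \left(\left(1 + i\right) e^{\frac{\sqrt{2} \omega \left(1 - i\right)}{8}} - \left(1 - i\right) e^{\frac{\sqrt{2} \omega \left(1 + i\right)}{8}}\right) = 64 \pi e^{\frac{\sqrt{2} \omega}{8}} \cos{\left(\frac{\sqrt{2} \omega}{8} + \frac{\pi}{4} \right)}

Both cases combine into a single formula in |ω|:

F(ω) = 64 \pi e^{- \frac{\sqrt{2} \left|{\omega}\right|}{8}} \sin{\left(\frac{\sqrt{2} \left|{\omega}\right|}{8} + \frac{\pi}{4} \right)}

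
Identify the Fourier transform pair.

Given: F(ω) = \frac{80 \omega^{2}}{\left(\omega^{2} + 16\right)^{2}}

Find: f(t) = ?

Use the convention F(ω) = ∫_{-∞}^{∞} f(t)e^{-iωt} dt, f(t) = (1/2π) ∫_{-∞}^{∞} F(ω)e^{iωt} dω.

f(t) = 5 \left(1 - 4 \left|{t}\right|\right) e^{- 4 \left|{t}\right|}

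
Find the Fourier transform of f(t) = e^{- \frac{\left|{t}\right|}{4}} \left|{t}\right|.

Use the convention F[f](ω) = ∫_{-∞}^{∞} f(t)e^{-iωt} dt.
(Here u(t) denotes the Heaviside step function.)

F(ω) = \frac{32 \left(1 - 16 \omega^{2}\right)}{\left(16 \omega^{2} + 1\right)^{2}}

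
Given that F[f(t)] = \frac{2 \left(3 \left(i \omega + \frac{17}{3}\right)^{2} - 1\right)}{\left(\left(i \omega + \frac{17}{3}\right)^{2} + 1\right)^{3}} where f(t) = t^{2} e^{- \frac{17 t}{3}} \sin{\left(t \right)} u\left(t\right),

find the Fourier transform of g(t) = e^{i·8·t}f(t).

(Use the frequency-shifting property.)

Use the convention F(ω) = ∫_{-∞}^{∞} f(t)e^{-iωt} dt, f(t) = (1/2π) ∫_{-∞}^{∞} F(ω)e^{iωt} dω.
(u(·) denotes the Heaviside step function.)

F[g](ω) = \frac{486 \left(\left(3 i \left(\omega - 8\right) + 17\right)^{2} - 3\right)}{\left(\left(3 i \left(\omega - 8\right) + 17\right)^{2} + 9\right)^{3}}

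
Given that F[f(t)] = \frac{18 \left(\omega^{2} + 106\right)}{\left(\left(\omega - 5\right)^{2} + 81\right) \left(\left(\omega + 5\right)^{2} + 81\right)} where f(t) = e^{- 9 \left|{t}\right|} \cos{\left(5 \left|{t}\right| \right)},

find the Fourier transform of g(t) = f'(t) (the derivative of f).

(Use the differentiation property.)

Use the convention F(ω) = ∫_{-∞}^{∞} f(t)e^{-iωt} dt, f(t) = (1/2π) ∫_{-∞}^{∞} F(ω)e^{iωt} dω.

F[g](ω) = \frac{18 i \omega \left(\omega^{2} + 106\right)}{\omega^{4} + 112 \omega^{2} + 11236}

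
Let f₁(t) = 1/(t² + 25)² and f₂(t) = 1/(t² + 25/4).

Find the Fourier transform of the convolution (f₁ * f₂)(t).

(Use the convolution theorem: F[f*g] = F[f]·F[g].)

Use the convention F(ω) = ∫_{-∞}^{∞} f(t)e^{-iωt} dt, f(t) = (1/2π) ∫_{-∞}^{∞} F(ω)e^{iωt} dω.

F[f₁*f₂](ω) = \frac{\pi^{2} \left(5 \left|{\omega}\right| + 1\right) e^{- \frac{15 \left|{\omega}\right|}{2}}}{625}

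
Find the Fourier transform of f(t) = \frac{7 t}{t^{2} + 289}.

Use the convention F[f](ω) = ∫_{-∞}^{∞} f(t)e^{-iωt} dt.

F(ω) = - 7 i \pi e^{- 17 \left|{\omega}\right|} \operatorname{sign}{\left(\omega \right)}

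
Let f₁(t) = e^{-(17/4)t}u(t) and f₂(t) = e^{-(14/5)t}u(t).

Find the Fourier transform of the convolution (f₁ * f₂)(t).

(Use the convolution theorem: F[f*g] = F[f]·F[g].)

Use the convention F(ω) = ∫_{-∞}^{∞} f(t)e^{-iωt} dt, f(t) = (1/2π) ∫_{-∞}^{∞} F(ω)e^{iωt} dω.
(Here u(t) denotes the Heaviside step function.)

F[f₁*f₂](ω) = \frac{20}{- 20 \omega^{2} + 141 i \omega + 238}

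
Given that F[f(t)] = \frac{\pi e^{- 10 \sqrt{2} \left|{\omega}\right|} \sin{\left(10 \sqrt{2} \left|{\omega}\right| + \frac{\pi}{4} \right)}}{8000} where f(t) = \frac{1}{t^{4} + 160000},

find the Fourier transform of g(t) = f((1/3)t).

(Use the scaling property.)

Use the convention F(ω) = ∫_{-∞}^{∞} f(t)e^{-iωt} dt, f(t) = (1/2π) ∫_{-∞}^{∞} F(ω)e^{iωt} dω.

F[g](ω) = \frac{3 \pi e^{- 30 \sqrt{2} \left|{\omega}\right|} \sin{\left(30 \sqrt{2} \left|{\omega}\right| + \frac{\pi}{4} \right)}}{8000}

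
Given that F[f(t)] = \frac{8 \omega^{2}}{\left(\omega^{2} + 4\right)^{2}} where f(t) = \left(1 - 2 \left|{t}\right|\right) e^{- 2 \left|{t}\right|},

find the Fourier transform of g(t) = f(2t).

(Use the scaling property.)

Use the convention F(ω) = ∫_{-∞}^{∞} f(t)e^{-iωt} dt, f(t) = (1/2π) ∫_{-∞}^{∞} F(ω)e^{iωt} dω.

F[g](ω) = \frac{16 \omega^{2}}{\left(\omega^{2} + 16\right)^{2}}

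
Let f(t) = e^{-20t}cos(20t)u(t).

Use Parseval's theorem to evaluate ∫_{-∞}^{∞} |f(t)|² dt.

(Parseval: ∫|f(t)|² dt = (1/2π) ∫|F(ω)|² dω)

∫|f(t)|² dt = \frac{3}{160}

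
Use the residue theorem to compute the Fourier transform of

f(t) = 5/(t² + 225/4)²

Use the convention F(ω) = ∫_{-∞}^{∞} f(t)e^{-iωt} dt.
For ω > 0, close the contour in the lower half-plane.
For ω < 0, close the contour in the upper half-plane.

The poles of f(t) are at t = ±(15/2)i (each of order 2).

Let g(z) = f(z)e^{-iωz}; for large |z| the factor e^{-iωz} decays in the lower half-plane when ω > 0 and in the upper half-plane when ω < 0.

Case ω > 0 (lower half-plane, clockwise contour ⇒ F(ω) = -2πi·ΣRes):
  Res_{z = - \frac{15 i}{2}} g(z) = \frac{i \left(15 \omega + 2\right) e^{- \frac{15 \omega}{2}}}{675} (pole of order 2)
  F(ω) = -2πi·ΣRes = \frac{2 \pi \left(15 \omega + 2\right) e^{- \frac{15 \omega}{2}}}{675}

Case ω < 0 (upper half-plane, counterclockwise contour ⇒ F(ω) = +2πi·ΣRes):
  Res_{z = \frac{15 i}{2}} g(z) = \frac{i \left(15 \omega - 2\right) e^{\frac{15 \omega}{2}}}{675} (pole of order 2)
  F(ω) = 2πi·ΣRes = \frac{2 \pi \left(2 - 15 \omega\right) e^{\frac{15 \omega}{2}}}{675}

Both cases combine into a single formula in |ω|:

F(ω) = \frac{2 \pi \left(15 \left|{\omega}\right| + 2\right) e^{- \frac{15 \left|{\omega}\right|}{2}}}{675}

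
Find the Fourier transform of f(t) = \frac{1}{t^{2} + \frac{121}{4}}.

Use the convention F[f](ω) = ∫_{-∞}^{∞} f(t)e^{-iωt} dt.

F(ω) = \frac{2 \pi e^{- \frac{11 \left|{\omega}\right|}{2}}}{11}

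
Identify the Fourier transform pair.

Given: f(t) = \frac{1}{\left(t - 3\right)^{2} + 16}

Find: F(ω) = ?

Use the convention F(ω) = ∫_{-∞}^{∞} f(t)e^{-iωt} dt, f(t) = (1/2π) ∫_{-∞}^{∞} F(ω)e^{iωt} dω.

F(ω) = \frac{\pi e^{- 3 i \omega - 4 \left|{\omega}\right|}}{4}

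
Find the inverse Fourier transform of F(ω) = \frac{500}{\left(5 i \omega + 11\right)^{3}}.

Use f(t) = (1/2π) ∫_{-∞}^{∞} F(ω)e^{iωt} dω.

f(t) = 2 t^{2} e^{- \frac{11 t}{5}} u\left(t\right)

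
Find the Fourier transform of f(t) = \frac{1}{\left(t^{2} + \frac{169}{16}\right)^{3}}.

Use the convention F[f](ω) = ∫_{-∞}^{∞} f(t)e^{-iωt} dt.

F(ω) = \frac{8 \pi \left(169 \omega^{2} + 156 \left|{\omega}\right| + 48\right) e^{- \frac{13 \left|{\omega}\right|}{4}}}{371293}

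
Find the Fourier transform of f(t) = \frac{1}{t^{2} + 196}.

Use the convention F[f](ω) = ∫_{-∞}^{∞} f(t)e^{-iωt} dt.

F(ω) = \frac{\pi e^{- 14 \left|{\omega}\right|}}{14}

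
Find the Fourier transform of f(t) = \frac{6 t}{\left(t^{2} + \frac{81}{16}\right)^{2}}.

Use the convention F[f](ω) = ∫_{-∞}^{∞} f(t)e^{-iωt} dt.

F(ω) = - \frac{4 i \pi \omega e^{- \frac{9 \left|{\omega}\right|}{4}}}{3}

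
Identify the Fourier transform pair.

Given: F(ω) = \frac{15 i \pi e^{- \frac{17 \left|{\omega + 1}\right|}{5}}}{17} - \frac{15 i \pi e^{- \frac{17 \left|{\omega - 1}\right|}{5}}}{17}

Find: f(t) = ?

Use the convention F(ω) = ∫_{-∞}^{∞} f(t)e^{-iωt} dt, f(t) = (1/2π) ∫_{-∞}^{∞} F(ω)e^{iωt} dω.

f(t) = \frac{6 \sin{\left(t \right)}}{t^{2} + \frac{289}{25}}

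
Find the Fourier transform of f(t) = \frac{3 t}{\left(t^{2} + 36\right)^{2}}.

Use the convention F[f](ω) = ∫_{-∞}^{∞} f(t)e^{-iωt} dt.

F(ω) = - \frac{i \pi \omega e^{- 6 \left|{\omega}\right|}}{4}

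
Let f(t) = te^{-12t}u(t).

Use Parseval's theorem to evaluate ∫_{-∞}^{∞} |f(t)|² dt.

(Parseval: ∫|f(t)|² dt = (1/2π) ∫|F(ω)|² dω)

∫|f(t)|² dt = \frac{1}{6912}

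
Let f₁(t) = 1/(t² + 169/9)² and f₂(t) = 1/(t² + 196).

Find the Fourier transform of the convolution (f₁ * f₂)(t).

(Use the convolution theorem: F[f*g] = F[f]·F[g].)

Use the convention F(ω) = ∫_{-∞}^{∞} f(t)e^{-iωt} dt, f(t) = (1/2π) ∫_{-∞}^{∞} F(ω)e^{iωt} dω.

F[f₁*f₂](ω) = \frac{9 \pi^{2} \left(13 \left|{\omega}\right| + 3\right) e^{- \frac{55 \left|{\omega}\right|}{3}}}{61516}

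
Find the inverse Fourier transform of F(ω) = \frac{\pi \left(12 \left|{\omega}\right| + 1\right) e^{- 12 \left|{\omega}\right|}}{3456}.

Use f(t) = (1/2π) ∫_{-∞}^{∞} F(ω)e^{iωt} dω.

f(t) = \frac{1}{\left(t^{2} + 144\right)^{2}}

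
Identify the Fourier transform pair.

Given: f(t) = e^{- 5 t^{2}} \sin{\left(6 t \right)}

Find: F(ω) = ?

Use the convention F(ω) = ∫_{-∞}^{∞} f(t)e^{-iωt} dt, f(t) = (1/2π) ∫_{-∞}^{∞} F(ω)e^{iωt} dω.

F(ω) = \frac{\sqrt{5} i \sqrt{\pi} \left(1 - e^{\frac{6 \omega}{5}}\right) e^{- \frac{\omega^{2}}{20} - \frac{3 \omega}{5} - \frac{9}{5}}}{10}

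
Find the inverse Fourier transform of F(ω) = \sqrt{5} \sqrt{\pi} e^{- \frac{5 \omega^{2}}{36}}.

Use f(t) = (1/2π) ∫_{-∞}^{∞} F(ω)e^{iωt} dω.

f(t) = 3 e^{- \frac{9 t^{2}}{5}}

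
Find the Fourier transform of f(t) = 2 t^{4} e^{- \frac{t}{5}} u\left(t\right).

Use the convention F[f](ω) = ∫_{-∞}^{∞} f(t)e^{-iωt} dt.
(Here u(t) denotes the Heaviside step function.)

F(ω) = \frac{150000}{\left(5 i \omega + 1\right)^{5}}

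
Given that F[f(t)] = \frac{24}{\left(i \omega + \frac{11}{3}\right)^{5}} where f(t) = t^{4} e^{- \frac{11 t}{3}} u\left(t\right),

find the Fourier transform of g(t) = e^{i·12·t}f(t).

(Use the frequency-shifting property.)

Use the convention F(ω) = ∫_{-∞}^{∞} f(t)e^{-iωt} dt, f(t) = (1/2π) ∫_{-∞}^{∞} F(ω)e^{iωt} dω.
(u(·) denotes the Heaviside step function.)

F[g](ω) = \frac{5832}{\left(3 i \left(\omega - 12\right) + 11\right)^{5}}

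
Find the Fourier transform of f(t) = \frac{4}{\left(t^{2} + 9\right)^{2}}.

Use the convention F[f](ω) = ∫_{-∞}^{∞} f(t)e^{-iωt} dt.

F(ω) = \frac{2 \pi \left(3 \left|{\omega}\right| + 1\right) e^{- 3 \left|{\omega}\right|}}{27}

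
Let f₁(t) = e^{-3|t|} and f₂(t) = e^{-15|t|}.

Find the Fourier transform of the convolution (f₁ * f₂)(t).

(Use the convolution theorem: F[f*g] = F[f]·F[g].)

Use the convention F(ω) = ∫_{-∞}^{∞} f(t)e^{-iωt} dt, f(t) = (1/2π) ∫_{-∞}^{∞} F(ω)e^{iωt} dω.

F[f₁*f₂](ω) = \frac{180}{\left(\omega^{2} + 9\right) \left(\omega^{2} + 225\right)}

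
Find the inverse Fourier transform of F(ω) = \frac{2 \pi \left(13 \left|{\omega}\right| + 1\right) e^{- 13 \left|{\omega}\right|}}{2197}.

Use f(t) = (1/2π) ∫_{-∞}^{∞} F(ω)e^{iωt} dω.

f(t) = \frac{4}{\left(t^{2} + 169\right)^{2}}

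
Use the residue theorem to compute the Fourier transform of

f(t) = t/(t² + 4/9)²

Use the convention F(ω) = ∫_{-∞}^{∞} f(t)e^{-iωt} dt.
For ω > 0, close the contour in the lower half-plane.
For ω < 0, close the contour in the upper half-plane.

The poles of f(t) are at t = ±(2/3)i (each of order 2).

Let g(z) = f(z)e^{-iωz}; for large |z| the factor e^{-iωz} decays in the lower half-plane when ω > 0 and in the upper half-plane when ω < 0.

Case ω > 0 (lower half-plane, clockwise contour ⇒ F(ω) = -2πi·ΣRes):
  Res_{z = - \frac{2 i}{3}} g(z) = \frac{3 \omega e^{- \frac{2 \omega}{3}}}{8} (pole of order 2)
  F(ω) = -2πi·ΣRes = - \frac{3 i \pi \omega e^{- \frac{2 \omega}{3}}}{4}

Case ω < 0 (upper half-plane, counterclockwise contour ⇒ F(ω) = +2πi·ΣRes):
  Res_{z = \frac{2 i}{3}} g(z) = - \frac{3 \omega e^{\frac{2 \omega}{3}}}{8} (pole of order 2)
  F(ω) = 2πi·ΣRes = - \frac{3 i \pi \omega e^{\frac{2 \omega}{3}}}{4}

Both cases combine into a single formula in |ω|:

F(ω) = - \frac{3 i \pi \omega e^{- \frac{2 \left|{\omega}\right|}{3}}}{4}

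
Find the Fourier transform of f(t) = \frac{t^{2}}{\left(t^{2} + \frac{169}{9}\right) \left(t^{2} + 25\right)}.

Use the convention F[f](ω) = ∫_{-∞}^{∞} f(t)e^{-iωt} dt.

F(ω) = \frac{45 \pi e^{- 5 \left|{\omega}\right|}}{56} - \frac{39 \pi e^{- \frac{13 \left|{\omega}\right|}{3}}}{56}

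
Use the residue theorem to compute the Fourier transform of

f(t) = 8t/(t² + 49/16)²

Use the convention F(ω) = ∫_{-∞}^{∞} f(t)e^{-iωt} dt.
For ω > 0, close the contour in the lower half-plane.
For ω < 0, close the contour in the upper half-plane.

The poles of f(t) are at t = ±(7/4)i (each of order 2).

Let g(z) = f(z)e^{-iωz}; for large |z| the factor e^{-iωz} decays in the lower half-plane when ω > 0 and in the upper half-plane when ω < 0.

Case ω > 0 (lower half-plane, clockwise contour ⇒ F(ω) = -2πi·ΣRes):
  Res_{z = - \frac{7 i}{4}} g(z) = \frac{8 \omega e^{- \frac{7 \omega}{4}}}{7} (pole of order 2)
  F(ω) = -2πi·ΣRes = - \frac{16 i \pi \omega e^{- \frac{7 \omega}{4}}}{7}

Case ω < 0 (upper half-plane, counterclockwise contour ⇒ F(ω) = +2πi·ΣRes):
  Res_{z = \frac{7 i}{4}} g(z) = - \frac{8 \omega e^{\frac{7 \omega}{4}}}{7} (pole of order 2)
  F(ω) = 2πi·ΣRes = - \frac{16 i \pi \omega e^{\frac{7 \omega}{4}}}{7}

Both cases combine into a single formula in |ω|:

F(ω) = - \frac{16 i \pi \omega e^{- \frac{7 \left|{\omega}\right|}{4}}}{7}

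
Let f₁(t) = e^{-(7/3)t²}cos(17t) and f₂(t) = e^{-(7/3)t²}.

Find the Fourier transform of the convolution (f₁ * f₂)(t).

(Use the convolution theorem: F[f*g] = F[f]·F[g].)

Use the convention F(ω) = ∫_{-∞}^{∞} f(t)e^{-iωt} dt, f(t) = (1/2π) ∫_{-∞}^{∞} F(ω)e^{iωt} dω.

F[f₁*f₂](ω) = \frac{3 \pi \left(e^{\frac{51 \omega}{7}} + 1\right) e^{- \frac{3 \omega^{2}}{14} - \frac{51 \omega}{14} - \frac{867}{28}}}{14}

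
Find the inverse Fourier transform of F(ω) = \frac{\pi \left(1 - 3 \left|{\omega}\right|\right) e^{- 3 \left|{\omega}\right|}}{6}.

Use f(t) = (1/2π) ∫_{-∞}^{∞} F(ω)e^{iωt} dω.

f(t) = \frac{t^{2}}{\left(t^{2} + 9\right)^{2}}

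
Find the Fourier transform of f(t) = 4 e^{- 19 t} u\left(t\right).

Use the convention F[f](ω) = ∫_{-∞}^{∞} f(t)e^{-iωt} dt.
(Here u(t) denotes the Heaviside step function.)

F(ω) = \frac{4}{i \omega + 19}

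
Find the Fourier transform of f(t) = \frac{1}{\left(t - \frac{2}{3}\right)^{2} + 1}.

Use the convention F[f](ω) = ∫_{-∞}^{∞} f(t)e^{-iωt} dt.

F(ω) = \pi e^{- \frac{2 i \omega}{3} - \left|{\omega}\right|}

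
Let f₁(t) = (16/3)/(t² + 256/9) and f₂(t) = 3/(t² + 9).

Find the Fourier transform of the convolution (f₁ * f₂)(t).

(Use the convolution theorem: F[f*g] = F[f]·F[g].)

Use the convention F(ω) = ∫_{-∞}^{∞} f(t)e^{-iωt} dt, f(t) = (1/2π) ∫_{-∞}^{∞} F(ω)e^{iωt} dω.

F[f₁*f₂](ω) = \pi^{2} e^{- \frac{25 \left|{\omega}\right|}{3}}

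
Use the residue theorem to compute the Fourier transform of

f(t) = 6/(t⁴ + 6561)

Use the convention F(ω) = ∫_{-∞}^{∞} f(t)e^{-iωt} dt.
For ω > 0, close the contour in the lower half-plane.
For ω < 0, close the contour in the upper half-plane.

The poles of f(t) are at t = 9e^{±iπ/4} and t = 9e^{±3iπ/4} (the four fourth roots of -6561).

Let g(z) = f(z)e^{-iωz}; for large |z| the factor e^{-iωz} decays in the lower half-plane when ω > 0 and in the upper half-plane when ω < 0.

Case ω > 0 (lower half-plane, clockwise contour ⇒ F(ω) = -2πi·ΣRes):
  Res_{z = - \frac{9 \sqrt{2}}{2} - \frac{9 \sqrt{2} i}{2}} g(z) = \frac{\sqrt{2} i \left(1 - i\right) e^{\frac{9 \sqrt{2} \omega \left(-1 + i\right)}{2}}}{972}
  Res_{z = \frac{9 \sqrt{2}}{2} - \frac{9 \sqrt{2} i}{2}} g(z) = \frac{\sqrt{2} i \left(1 + i\right) e^{- \frac{9 \sqrt{2} \omega \left(1 + i\right)}{2}}}{972}
  F(ω) = -2πi·ΣRes = \frac{\sqrt{2} \pi \left(1 - i\right) \left(e^{9 \sqrt{2} i \omega} + i\right) e^{- \frac{9 \sqrt{2} \omega \left(1 + i\right)}{2}}}{486} = \frac{2 \pi e^{- \frac{9 \sqrt{2} \omega}{2}} \sin{\left(\frac{9 \sqrt{2} \omega}{2} + \frac{\pi}{4} \right)}}{243}

Case ω < 0 (upper half-plane, counterclockwise contour ⇒ F(ω) = +2πi·ΣRes):
  Res_{z = \frac{9 \sqrt{2}}{2} + \frac{9 \sqrt{2} i}{2}} g(z) = \frac{\sqrt{2} i \left(-1 + i\right) e^{\frac{9 \sqrt{2} \omega \left(1 - i\right)}{2}}}{972}
  Res_{z = - \frac{9 \sqrt{2}}{2} + \frac{9 \sqrt{2} i}{2}} g(z) = \frac{\sqrt{2} \left(1 - i\right) e^{\frac{9 \sqrt{2} \omega \left(1 + i\right)}{2}}}{972}
  F(ω) = 2πi·ΣRes = - \frac{\sqrt{2} i \pi \left(i \left(1 - i\right) e^{\frac{9 \sqrt{2} \omega \left(1 - i\right)}{2}} - \left(1 - i\right) e^{\frac{9 \sqrt{2} \omega \left(1 + i\right)}{2}}\right)}{486} = \frac{2 \pi e^{\frac{9 \sqrt{2} \omega}{2}} \cos{\left(\frac{9 \sqrt{2} \omega}{2} + \frac{\pi}{4} \right)}}{243}

Both cases combine into a single formula in |ω|:

F(ω) = \frac{2 \pi e^{- \frac{9 \sqrt{2} \left|{\omega}\right|}{2}} \sin{\left(\frac{9 \sqrt{2} \left|{\omega}\right|}{2} + \frac{\pi}{4} \right)}}{243}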